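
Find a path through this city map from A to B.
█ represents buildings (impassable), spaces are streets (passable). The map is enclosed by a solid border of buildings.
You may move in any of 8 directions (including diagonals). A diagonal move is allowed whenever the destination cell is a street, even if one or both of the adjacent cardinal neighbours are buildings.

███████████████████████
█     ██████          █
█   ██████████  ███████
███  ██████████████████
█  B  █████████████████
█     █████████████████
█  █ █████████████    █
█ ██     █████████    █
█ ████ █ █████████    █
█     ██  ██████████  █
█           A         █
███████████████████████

Finding the shortest path from A to B:
Movement: 8-directional
Path length: 10 steps
Directions: left → left → up-left → up-left → up-left → left → left → up-left → up → up-left

Solution:

███████████████████████
█     ██████          █
█   ██████████  ███████
███  ██████████████████
█  B  █████████████████
█   ↖ █████████████████
█  █↑█████████████    █
█ ██ ↖←← █████████    █
█ ████ █↖█████████    █
█     ██ ↖██████████  █
█         ↖←A         █
███████████████████████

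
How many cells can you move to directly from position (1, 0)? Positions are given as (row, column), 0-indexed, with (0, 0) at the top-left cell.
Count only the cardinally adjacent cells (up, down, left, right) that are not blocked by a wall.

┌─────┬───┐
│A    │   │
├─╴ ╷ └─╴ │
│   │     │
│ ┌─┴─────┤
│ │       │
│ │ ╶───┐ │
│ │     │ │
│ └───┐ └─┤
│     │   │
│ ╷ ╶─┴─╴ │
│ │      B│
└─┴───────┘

Checking passable neighbors of (1, 0):
Neighbors: (2, 0), (1, 1)
Count: 2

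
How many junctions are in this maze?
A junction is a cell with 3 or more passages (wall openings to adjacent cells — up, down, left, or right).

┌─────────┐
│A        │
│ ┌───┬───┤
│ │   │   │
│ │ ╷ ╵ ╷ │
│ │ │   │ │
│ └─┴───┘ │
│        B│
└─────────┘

Checking each cell for number of passages:

Junctions found (3+ passages):
Total junctions: 0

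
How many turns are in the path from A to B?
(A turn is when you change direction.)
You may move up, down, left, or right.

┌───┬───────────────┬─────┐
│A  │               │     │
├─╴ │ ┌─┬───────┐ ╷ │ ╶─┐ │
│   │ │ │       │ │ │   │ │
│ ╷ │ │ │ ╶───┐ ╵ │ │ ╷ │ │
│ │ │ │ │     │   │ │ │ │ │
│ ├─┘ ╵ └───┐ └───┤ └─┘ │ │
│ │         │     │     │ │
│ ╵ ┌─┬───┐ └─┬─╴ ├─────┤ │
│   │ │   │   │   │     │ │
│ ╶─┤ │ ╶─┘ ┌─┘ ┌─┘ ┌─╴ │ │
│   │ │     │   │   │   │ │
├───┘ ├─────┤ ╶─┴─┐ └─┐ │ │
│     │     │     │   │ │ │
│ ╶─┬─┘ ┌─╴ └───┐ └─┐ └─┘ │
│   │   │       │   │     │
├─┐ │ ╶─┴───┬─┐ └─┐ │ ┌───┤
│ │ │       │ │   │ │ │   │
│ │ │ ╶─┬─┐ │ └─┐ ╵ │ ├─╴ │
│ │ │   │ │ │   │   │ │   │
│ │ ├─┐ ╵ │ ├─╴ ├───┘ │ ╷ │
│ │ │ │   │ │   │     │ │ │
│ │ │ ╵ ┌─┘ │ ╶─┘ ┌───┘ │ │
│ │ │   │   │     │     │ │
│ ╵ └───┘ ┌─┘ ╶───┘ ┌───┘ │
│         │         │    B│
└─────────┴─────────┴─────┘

Directions: right, down, left, down, down, down, right, up, right, up, up, up, right, right, right, right, right, right, right, down, down, down, right, right, up, up, left, up, right, right, down, down, down, down, down, down, down, left, left, down, down, down, left, left, down, left, left, down, right, right, right, up, right, right, up, up, right, down, down, down
Number of turns: 27

Solution:

┌───┬───────────────┬─────┐
│A ↓│↱ → → → → → → ↓│↱ → ↓│
├─╴ │ ┌─┬───────┐ ╷ │ ╶─┐ │
│↓ ↲│↑│ │       │ │↓│↑ ↰│↓│
│ ╷ │ │ │ ╶───┐ ╵ │ │ ╷ │ │
│↓│ │↑│ │     │   │↓│ │↑│↓│
│ ├─┘ ╵ └───┐ └───┤ └─┘ │ │
│↓│↱ ↑      │     │↳ → ↑│↓│
│ ╵ ┌─┬───┐ └─┬─╴ ├─────┤ │
│↳ ↑│ │   │   │   │     │↓│
│ ╶─┤ │ ╶─┘ ┌─┘ ┌─┘ ┌─╴ │ │
│   │ │     │   │   │   │↓│
├───┘ ├─────┤ ╶─┴─┐ └─┐ │ │
│     │     │     │   │ │↓│
│ ╶─┬─┘ ┌─╴ └───┐ └─┐ └─┘ │
│   │   │       │   │↓ ← ↲│
├─┐ │ ╶─┴───┬─┐ └─┐ │ ┌───┤
│ │ │       │ │   │ │↓│   │
│ │ │ ╶─┬─┐ │ └─┐ ╵ │ ├─╴ │
│ │ │   │ │ │   │   │↓│↱ ↓│
│ │ ├─┐ ╵ │ ├─╴ ├───┘ │ ╷ │
│ │ │ │   │ │   │↓ ← ↲│↑│↓│
│ │ │ ╵ ┌─┘ │ ╶─┘ ┌───┘ │ │
│ │ │   │   │↓ ← ↲│↱ → ↑│↓│
│ ╵ └───┘ ┌─┘ ╶───┘ ┌───┘ │
│         │  ↳ → → ↑│    B│
└─────────┴─────────┴─────┘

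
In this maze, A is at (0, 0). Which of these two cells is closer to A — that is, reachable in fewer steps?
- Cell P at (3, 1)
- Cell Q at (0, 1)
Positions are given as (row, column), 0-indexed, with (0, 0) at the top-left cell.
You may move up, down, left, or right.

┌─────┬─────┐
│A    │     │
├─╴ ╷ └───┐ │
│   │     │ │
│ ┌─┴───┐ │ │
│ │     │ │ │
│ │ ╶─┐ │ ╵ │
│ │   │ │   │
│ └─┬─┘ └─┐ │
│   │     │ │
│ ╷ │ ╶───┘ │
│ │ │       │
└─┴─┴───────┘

Shortest path A → P at (3, 1): 20 steps
Shortest path A → Q at (0, 1): 1 steps

Q is closer (1 steps vs 20 steps).

Path to P:

┌─────┬─────┐
│A → ↓│     │
├─╴ ╷ └───┐ │
│   │↳ → ↓│ │
│ ┌─┴───┐ │ │
│ │↓ ← ↰│↓│ │
│ │ ╶─┐ │ ╵ │
│ │P  │↑│↳ ↓│
│ └─┬─┘ └─┐ │
│   │↱ ↑  │↓│
│ ╷ │ ╶───┘ │
│ │ │↑ ← ← ↲│
└─┴─┴───────┘

Path to Q:

┌─────┬─────┐
│A Q  │     │
├─╴ ╷ └───┐ │
│   │     │ │
│ ┌─┴───┐ │ │
│ │     │ │ │
│ │ ╶─┐ │ ╵ │
│ │   │ │   │
│ └─┬─┘ └─┐ │
│   │     │ │
│ ╷ │ ╶───┘ │
│ │ │       │
└─┴─┴───────┘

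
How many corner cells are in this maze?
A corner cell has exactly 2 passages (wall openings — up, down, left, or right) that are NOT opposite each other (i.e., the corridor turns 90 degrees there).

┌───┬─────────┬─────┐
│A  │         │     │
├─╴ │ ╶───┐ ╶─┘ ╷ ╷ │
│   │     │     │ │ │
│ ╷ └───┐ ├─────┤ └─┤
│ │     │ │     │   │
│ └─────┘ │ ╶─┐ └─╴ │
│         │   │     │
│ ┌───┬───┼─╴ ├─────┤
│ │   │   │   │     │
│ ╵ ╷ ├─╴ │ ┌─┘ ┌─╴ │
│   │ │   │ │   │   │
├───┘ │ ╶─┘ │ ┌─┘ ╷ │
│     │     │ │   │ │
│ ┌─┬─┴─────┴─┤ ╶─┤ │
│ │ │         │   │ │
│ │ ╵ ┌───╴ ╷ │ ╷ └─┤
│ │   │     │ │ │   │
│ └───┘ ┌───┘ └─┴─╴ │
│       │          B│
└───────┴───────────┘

Counting corner cells (2 non-opposite passages):
Total corners: 51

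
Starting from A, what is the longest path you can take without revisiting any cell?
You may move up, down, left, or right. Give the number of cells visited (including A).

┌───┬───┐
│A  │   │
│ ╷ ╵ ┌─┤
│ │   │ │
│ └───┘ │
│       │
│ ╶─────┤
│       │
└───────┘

Finding longest simple path using DFS:
Start: (0, 0)
Longest path visits 7 cells
Path: A → down → down → down → right → right → right

Solution:

┌───┬───┐
│A  │   │
│ ╷ ╵ ┌─┤
│↓│   │ │
│ └───┘ │
│↓      │
│ ╶─────┤
│↳ → → B│
└───────┘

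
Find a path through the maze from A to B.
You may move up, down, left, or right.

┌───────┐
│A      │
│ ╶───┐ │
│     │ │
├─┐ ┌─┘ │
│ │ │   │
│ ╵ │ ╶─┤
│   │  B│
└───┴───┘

Finding the shortest path through the maze:
Path length: 8 steps
Directions: right → right → right → down → down → left → down → right

Solution:

┌───────┐
│A → → ↓│
│ ╶───┐ │
│     │↓│
├─┐ ┌─┘ │
│ │ │↓ ↲│
│ ╵ │ ╶─┤
│   │↳ B│
└───┴───┘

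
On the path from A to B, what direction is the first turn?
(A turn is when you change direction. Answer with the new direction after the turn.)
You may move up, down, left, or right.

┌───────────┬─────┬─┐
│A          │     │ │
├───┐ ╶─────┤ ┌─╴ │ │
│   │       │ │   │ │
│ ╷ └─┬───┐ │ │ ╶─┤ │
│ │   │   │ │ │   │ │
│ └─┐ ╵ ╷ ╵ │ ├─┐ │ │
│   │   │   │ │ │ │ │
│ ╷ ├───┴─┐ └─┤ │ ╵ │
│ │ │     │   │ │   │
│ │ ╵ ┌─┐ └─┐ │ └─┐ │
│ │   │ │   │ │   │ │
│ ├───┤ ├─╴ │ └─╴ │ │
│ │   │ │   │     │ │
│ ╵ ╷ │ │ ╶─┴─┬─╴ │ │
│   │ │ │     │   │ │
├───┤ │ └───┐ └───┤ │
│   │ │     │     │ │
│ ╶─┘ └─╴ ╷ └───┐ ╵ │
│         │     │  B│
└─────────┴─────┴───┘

Directions: right, right, down, right, right, right, down, down, left, up, left, down, left, up, left, up, left, down, down, right, down, down, right, up, right, right, down, right, down, left, down, right, right, down, right, right, down, right
First turn direction: down

Solution:

┌───────────┬─────┬─┐
│A → ↓      │     │ │
├───┐ ╶─────┤ ┌─╴ │ │
│↓ ↰│↳ → → ↓│ │   │ │
│ ╷ └─┬───┐ │ │ ╶─┤ │
│↓│↑ ↰│↓ ↰│↓│ │   │ │
│ └─┐ ╵ ╷ ╵ │ ├─┐ │ │
│↳ ↓│↑ ↲│↑ ↲│ │ │ │ │
│ ╷ ├───┴─┐ └─┤ │ ╵ │
│ │↓│↱ → ↓│   │ │   │
│ │ ╵ ┌─┐ └─┐ │ └─┐ │
│ │↳ ↑│ │↳ ↓│ │   │ │
│ ├───┤ ├─╴ │ └─╴ │ │
│ │   │ │↓ ↲│     │ │
│ ╵ ╷ │ │ ╶─┴─┬─╴ │ │
│   │ │ │↳ → ↓│   │ │
├───┤ │ └───┐ └───┤ │
│   │ │     │↳ → ↓│ │
│ ╶─┘ └─╴ ╷ └───┐ ╵ │
│         │     │↳ B│
└─────────┴─────┴───┘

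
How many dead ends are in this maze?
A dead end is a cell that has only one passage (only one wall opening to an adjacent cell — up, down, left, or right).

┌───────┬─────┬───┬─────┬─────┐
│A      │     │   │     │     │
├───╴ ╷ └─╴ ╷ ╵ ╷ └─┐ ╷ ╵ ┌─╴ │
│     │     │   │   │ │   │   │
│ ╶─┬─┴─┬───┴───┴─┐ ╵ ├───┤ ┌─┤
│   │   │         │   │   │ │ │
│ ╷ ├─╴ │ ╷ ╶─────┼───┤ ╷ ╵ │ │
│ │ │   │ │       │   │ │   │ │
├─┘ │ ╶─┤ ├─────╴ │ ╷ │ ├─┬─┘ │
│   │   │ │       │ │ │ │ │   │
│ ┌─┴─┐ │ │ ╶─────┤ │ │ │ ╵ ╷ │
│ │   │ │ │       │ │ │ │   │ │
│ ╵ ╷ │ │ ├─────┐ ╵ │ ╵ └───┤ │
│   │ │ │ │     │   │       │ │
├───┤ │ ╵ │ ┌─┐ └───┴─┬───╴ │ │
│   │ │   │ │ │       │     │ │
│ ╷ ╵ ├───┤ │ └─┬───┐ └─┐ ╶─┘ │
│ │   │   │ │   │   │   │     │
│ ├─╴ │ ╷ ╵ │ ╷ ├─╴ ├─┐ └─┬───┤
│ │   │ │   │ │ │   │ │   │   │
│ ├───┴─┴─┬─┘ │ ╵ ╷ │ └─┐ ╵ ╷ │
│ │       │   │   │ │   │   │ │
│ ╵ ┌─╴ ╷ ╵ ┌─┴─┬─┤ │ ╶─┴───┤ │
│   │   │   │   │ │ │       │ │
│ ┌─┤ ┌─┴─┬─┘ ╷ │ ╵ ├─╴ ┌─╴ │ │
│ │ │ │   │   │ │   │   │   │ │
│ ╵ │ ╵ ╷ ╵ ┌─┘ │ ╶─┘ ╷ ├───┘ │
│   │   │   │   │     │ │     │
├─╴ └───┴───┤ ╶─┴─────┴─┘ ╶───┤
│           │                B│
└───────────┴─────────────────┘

Checking each cell for number of passages:

Dead ends found at positions:
  (0, 0)
  (0, 4)
  (0, 9)
  (2, 2)
  (2, 8)
  (2, 14)
  (3, 0)
  (4, 12)
  (7, 6)
  (7, 11)
  (8, 8)
  (9, 1)
  (9, 3)
  (9, 10)
  (10, 11)
  (11, 8)
  (12, 1)
  (12, 12)
  (13, 11)
  (14, 0)
  (14, 5)
  (14, 14)
Total dead ends: 22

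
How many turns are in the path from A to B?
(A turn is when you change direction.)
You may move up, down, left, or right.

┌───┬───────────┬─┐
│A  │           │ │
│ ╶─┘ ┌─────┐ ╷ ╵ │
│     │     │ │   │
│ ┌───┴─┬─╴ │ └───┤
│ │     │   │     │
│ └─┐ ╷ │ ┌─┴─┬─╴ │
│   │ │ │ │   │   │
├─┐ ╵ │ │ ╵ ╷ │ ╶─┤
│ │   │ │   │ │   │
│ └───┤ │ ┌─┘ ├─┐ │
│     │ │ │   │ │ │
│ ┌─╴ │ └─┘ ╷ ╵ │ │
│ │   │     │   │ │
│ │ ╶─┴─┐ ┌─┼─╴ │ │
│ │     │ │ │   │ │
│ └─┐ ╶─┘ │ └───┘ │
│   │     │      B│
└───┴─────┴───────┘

Directions: down, right, right, up, right, right, right, right, down, down, right, right, down, left, down, right, down, down, down, down
Number of turns: 10

Solution:

┌───┬───────────┬─┐
│A  │↱ → → → ↓  │ │
│ ╶─┘ ┌─────┐ ╷ ╵ │
│↳ → ↑│     │↓│   │
│ ┌───┴─┬─╴ │ └───┤
│ │     │   │↳ → ↓│
│ └─┐ ╷ │ ┌─┴─┬─╴ │
│   │ │ │ │   │↓ ↲│
├─┐ ╵ │ │ ╵ ╷ │ ╶─┤
│ │   │ │   │ │↳ ↓│
│ └───┤ │ ┌─┘ ├─┐ │
│     │ │ │   │ │↓│
│ ┌─╴ │ └─┘ ╷ ╵ │ │
│ │   │     │   │↓│
│ │ ╶─┴─┐ ┌─┼─╴ │ │
│ │     │ │ │   │↓│
│ └─┐ ╶─┘ │ └───┘ │
│   │     │      B│
└───┴─────┴───────┘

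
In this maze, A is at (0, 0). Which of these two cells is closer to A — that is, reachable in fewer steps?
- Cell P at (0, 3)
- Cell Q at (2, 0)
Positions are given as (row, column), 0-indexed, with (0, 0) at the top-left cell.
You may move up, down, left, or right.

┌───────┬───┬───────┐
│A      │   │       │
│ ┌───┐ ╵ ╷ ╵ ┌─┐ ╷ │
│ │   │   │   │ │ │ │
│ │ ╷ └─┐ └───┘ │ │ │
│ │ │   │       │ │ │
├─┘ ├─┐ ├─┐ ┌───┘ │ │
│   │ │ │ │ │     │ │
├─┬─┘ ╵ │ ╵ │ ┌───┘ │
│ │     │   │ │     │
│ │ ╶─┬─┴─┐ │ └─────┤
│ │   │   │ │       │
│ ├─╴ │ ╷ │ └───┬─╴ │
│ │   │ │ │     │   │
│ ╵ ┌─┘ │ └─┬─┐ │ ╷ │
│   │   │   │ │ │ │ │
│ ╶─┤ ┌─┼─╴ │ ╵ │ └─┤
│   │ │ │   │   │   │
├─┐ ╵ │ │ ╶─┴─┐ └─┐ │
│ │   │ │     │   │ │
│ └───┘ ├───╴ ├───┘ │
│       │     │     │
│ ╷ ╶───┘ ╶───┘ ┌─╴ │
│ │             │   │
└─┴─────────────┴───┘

Shortest path A → P at (0, 3): 3 steps
Shortest path A → Q at (2, 0): 2 steps

Q is closer (2 steps vs 3 steps).

Path to P:

┌───────┬───┬───────┐
│A → → P│   │       │
│ ┌───┐ ╵ ╷ ╵ ┌─┐ ╷ │
│ │   │   │   │ │ │ │
│ │ ╷ └─┐ └───┘ │ │ │
│ │ │   │       │ │ │
├─┘ ├─┐ ├─┐ ┌───┘ │ │
│   │ │ │ │ │     │ │
├─┬─┘ ╵ │ ╵ │ ┌───┘ │
│ │     │   │ │     │
│ │ ╶─┬─┴─┐ │ └─────┤
│ │   │   │ │       │
│ ├─╴ │ ╷ │ └───┬─╴ │
│ │   │ │ │     │   │
│ ╵ ┌─┘ │ └─┬─┐ │ ╷ │
│   │   │   │ │ │ │ │
│ ╶─┤ ┌─┼─╴ │ ╵ │ └─┤
│   │ │ │   │   │   │
├─┐ ╵ │ │ ╶─┴─┐ └─┐ │
│ │   │ │     │   │ │
│ └───┘ ├───╴ ├───┘ │
│       │     │     │
│ ╷ ╶───┘ ╶───┘ ┌─╴ │
│ │             │   │
└─┴─────────────┴───┘

Path to Q:

┌───────┬───┬───────┐
│A      │   │       │
│ ┌───┐ ╵ ╷ ╵ ┌─┐ ╷ │
│↓│   │   │   │ │ │ │
│ │ ╷ └─┐ └───┘ │ │ │
│Q│ │   │       │ │ │
├─┘ ├─┐ ├─┐ ┌───┘ │ │
│   │ │ │ │ │     │ │
├─┬─┘ ╵ │ ╵ │ ┌───┘ │
│ │     │   │ │     │
│ │ ╶─┬─┴─┐ │ └─────┤
│ │   │   │ │       │
│ ├─╴ │ ╷ │ └───┬─╴ │
│ │   │ │ │     │   │
│ ╵ ┌─┘ │ └─┬─┐ │ ╷ │
│   │   │   │ │ │ │ │
│ ╶─┤ ┌─┼─╴ │ ╵ │ └─┤
│   │ │ │   │   │   │
├─┐ ╵ │ │ ╶─┴─┐ └─┐ │
│ │   │ │     │   │ │
│ └───┘ ├───╴ ├───┘ │
│       │     │     │
│ ╷ ╶───┘ ╶───┘ ┌─╴ │
│ │             │   │
└─┴─────────────┴───┘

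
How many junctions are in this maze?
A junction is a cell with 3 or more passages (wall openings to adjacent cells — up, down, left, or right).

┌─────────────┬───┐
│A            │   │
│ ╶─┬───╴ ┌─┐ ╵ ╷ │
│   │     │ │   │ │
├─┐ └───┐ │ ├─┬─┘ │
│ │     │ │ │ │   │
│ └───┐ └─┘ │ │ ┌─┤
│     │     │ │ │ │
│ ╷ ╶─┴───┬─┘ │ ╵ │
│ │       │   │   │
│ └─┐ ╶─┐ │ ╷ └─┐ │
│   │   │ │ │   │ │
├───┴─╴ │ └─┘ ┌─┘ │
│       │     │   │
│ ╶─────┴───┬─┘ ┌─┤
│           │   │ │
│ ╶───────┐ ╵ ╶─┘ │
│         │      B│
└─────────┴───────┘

Checking each cell for number of passages:

Junctions found (3+ passages):
  (0, 4): 3 passages
  (1, 4): 3 passages
  (3, 0): 3 passages
  (3, 1): 3 passages
  (4, 2): 3 passages
  (4, 6): 3 passages
  (4, 8): 3 passages
  (5, 6): 3 passages
  (7, 0): 3 passages
  (8, 6): 3 passages
Total junctions: 10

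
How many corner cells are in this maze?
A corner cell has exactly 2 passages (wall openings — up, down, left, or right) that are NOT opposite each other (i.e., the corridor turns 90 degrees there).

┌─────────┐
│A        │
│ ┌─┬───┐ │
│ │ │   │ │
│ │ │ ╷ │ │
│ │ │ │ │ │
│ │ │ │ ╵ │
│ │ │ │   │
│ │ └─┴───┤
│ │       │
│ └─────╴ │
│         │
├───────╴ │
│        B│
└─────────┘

Counting corner cells (2 non-opposite passages):
Total corners: 10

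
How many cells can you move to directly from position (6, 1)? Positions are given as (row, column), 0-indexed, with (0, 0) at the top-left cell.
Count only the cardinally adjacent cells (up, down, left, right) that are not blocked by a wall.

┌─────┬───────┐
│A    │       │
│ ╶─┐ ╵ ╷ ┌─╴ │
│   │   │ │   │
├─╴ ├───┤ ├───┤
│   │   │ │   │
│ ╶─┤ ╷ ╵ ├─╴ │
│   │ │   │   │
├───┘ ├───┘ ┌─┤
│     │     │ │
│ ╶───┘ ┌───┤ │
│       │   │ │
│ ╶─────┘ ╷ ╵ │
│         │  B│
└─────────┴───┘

Checking passable neighbors of (6, 1):
Neighbors: (6, 0), (6, 2)
Count: 2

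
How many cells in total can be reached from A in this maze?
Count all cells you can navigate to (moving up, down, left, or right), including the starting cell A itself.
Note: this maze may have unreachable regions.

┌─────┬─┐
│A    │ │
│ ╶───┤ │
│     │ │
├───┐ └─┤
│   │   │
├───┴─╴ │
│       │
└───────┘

Using BFS/flood-fill to find all reachable cells from A:
Maze size: 4 × 4 = 16 total cells
4 cell(s) are walled off and cannot be reached from A.
Reachable cells: 12

Reachable region (· marks reachable cells):

┌─────┬─┐
│A · ·│ │
│ ╶───┤ │
│· · ·│ │
├───┐ └─┤
│   │· ·│
├───┴─╴ │
│· · · ·│
└───────┘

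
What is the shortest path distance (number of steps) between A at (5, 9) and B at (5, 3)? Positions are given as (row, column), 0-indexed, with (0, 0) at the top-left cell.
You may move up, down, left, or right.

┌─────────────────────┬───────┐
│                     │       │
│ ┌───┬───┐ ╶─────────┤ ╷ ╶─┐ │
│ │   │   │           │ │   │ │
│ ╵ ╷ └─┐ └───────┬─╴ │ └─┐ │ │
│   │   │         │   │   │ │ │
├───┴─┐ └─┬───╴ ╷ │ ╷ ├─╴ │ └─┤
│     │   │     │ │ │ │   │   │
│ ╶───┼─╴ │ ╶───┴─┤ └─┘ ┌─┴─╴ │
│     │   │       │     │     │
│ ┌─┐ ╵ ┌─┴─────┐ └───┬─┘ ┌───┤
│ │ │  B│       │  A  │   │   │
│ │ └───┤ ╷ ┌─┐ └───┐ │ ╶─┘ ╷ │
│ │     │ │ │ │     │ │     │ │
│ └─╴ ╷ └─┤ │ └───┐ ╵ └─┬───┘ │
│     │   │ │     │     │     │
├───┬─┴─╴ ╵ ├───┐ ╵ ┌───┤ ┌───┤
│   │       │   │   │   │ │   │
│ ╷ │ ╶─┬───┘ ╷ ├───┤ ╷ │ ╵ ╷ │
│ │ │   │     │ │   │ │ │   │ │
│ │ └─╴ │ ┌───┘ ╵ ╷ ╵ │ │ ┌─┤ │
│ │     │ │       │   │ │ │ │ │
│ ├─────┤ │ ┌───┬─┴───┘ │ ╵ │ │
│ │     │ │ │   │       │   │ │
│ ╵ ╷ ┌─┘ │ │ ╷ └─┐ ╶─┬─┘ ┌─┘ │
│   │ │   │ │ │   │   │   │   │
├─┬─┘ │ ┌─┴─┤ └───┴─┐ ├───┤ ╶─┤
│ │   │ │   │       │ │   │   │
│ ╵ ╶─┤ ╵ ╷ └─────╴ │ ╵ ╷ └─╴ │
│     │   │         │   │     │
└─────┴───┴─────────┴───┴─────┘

Finding path from (5, 9) to (5, 3):
Path: (5,9) → (5,10) → (6,10) → (7,10) → (7,9) → (6,9) → (6,8) → (6,7) → (5,7) → (5,6) → (5,5) → (6,5) → (7,5) → (8,5) → (8,4) → (7,4) → (7,3) → (6,3) → (6,2) → (7,2) → (7,1) → (7,0) → (6,0) → (5,0) → (4,0) → (4,1) → (4,2) → (5,2) → (5,3)
Distance: 28 steps

Solution:

┌─────────────────────┬───────┐
│                     │       │
│ ┌───┬───┐ ╶─────────┤ ╷ ╶─┐ │
│ │   │   │           │ │   │ │
│ ╵ ╷ └─┐ └───────┬─╴ │ └─┐ │ │
│   │   │         │   │   │ │ │
├───┴─┐ └─┬───╴ ╷ │ ╷ ├─╴ │ └─┤
│     │   │     │ │ │ │   │   │
│ ╶───┼─╴ │ ╶───┴─┤ └─┘ ┌─┴─╴ │
│↱ → ↓│   │       │     │     │
│ ┌─┐ ╵ ┌─┴─────┐ └───┬─┘ ┌───┤
│↑│ │↳ B│  ↓ ← ↰│  A ↓│   │   │
│ │ └───┤ ╷ ┌─┐ └───┐ │ ╶─┘ ╷ │
│↑│  ↓ ↰│ │↓│ │↑ ← ↰│↓│     │ │
│ └─╴ ╷ └─┤ │ └───┐ ╵ └─┬───┘ │
│↑ ← ↲│↑ ↰│↓│     │↑ ↲  │     │
├───┬─┴─╴ ╵ ├───┐ ╵ ┌───┤ ┌───┤
│   │    ↑ ↲│   │   │   │ │   │
│ ╷ │ ╶─┬───┘ ╷ ├───┤ ╷ │ ╵ ╷ │
│ │ │   │     │ │   │ │ │   │ │
│ │ └─╴ │ ┌───┘ ╵ ╷ ╵ │ │ ┌─┤ │
│ │     │ │       │   │ │ │ │ │
│ ├─────┤ │ ┌───┬─┴───┘ │ ╵ │ │
│ │     │ │ │   │       │   │ │
│ ╵ ╷ ┌─┘ │ │ ╷ └─┐ ╶─┬─┘ ┌─┘ │
│   │ │   │ │ │   │   │   │   │
├─┬─┘ │ ┌─┴─┤ └───┴─┐ ├───┤ ╶─┤
│ │   │ │   │       │ │   │   │
│ ╵ ╶─┤ ╵ ╷ └─────╴ │ ╵ ╷ └─╴ │
│     │   │         │   │     │
└─────┴───┴─────────┴───┴─────┘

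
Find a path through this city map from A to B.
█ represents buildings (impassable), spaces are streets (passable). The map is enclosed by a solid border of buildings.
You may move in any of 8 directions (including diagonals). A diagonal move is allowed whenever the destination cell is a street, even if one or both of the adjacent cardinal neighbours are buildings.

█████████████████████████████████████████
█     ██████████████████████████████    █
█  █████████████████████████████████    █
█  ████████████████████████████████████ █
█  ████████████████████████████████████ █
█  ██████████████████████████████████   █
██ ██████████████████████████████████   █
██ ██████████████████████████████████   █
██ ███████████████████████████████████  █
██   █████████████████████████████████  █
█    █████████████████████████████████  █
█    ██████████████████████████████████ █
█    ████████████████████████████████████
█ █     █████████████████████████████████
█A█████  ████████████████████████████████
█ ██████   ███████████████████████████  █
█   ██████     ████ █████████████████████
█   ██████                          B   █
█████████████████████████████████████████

Finding the shortest path from A to B:
Movement: 8-directional
Path length: 36 steps
Directions: up → up-right → right → right → down-right → right → right → down-right → down-right → right → down-right → right → right → right → down-right → right → right → right → right → right → right → right → right → right → right → right → right → right → right → right → right → right → right → right → right → right

Solution:

█████████████████████████████████████████
█     ██████████████████████████████    █
█  █████████████████████████████████    █
█  ████████████████████████████████████ █
█  ████████████████████████████████████ █
█  ██████████████████████████████████   █
██ ██████████████████████████████████   █
██ ██████████████████████████████████   █
██ ███████████████████████████████████  █
██   █████████████████████████████████  █
█    █████████████████████████████████  █
█    ██████████████████████████████████ █
█ →→↘████████████████████████████████████
█↗█  →→↘█████████████████████████████████
█A█████ ↘████████████████████████████████
█ ██████ →↘███████████████████████████  █
█   ██████ →→→↘████ █████████████████████
█   ██████     →→→→→→→→→→→→→→→→→→→→→B   █
█████████████████████████████████████████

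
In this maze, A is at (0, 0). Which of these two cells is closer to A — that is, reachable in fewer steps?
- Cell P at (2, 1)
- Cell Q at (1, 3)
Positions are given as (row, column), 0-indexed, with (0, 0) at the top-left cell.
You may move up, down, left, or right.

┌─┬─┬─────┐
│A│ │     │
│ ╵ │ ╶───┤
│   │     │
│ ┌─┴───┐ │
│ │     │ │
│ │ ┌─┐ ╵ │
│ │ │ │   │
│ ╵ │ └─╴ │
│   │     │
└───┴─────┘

Shortest path A → P at (2, 1): 7 steps
Shortest path A → Q at (1, 3): 14 steps

P is closer (7 steps vs 14 steps).

Path to P:

┌─┬─┬─────┐
│A│ │     │
│ ╵ │ ╶───┤
│↓  │     │
│ ┌─┴───┐ │
│↓│P    │ │
│ │ ┌─┐ ╵ │
│↓│↑│ │   │
│ ╵ │ └─╴ │
│↳ ↑│     │
└───┴─────┘

Path to Q:

┌─┬─┬─────┐
│A│ │     │
│ ╵ │ ╶───┤
│↓  │  Q ↰│
│ ┌─┴───┐ │
│↓│↱ → ↓│↑│
│ │ ┌─┐ ╵ │
│↓│↑│ │↳ ↑│
│ ╵ │ └─╴ │
│↳ ↑│     │
└───┴─────┘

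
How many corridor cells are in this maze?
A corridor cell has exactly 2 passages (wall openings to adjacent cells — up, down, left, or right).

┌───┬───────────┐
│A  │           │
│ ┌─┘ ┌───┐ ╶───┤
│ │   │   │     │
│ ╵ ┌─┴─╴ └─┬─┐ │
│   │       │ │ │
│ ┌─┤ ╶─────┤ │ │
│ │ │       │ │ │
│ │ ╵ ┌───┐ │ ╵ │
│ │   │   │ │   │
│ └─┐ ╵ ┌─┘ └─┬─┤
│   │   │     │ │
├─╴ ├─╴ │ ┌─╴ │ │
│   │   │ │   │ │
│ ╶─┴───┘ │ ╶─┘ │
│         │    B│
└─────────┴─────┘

Counting cells with exactly 2 passages:
Total corridor cells: 48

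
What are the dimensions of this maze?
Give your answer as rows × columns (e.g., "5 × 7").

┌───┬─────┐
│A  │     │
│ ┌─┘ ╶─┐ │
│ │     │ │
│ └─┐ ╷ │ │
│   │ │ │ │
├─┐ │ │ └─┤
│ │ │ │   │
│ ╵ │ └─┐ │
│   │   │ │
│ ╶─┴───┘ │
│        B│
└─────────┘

Counting the maze dimensions:
Rows (vertical): 6
Columns (horizontal): 5
Dimensions: 6 × 5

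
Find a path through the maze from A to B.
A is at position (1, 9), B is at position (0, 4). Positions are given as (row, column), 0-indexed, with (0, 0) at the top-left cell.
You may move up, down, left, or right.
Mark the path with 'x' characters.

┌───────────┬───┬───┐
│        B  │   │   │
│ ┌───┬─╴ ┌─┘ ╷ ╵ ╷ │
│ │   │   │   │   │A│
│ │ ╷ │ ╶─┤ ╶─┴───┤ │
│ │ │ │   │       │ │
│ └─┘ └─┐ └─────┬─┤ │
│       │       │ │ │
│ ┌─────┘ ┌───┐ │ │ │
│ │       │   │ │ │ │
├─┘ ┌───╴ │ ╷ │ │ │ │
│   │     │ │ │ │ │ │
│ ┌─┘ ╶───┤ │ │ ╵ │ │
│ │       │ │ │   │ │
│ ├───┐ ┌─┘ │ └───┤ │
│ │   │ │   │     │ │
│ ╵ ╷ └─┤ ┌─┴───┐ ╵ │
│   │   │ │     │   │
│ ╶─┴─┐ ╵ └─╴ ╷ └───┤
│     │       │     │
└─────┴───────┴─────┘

Finding the shortest path from (1, 9) to (0, 4):
Path length: 42 steps
Directions: down → down → down → down → down → down → down → left → up → left → left → up → up → up → left → down → down → down → left → down → down → left → up → left → up → left → down → left → up → up → up → right → up → right → right → right → up → up → left → up → right → up

Solution:

┌───────────┬───┬───┐
│        B  │   │   │
│ ┌───┬─╴ ┌─┘ ╷ ╵ ╷ │
│ │   │x x│   │   │A│
│ │ ╷ │ ╶─┤ ╶─┴───┤ │
│ │ │ │x x│       │x│
│ └─┘ └─┐ └─────┬─┤ │
│       │x      │ │x│
│ ┌─────┘ ┌───┐ │ │ │
│ │x x x x│x x│ │ │x│
├─┘ ┌───╴ │ ╷ │ │ │ │
│x x│     │x│x│ │ │x│
│ ┌─┘ ╶───┤ │ │ ╵ │ │
│x│       │x│x│   │x│
│ ├───┐ ┌─┘ │ └───┤ │
│x│x x│ │x x│x x x│x│
│ ╵ ╷ └─┤ ┌─┴───┐ ╵ │
│x x│x x│x│     │x x│
│ ╶─┴─┐ ╵ └─╴ ╷ └───┤
│     │x x    │     │
└─────┴───────┴─────┘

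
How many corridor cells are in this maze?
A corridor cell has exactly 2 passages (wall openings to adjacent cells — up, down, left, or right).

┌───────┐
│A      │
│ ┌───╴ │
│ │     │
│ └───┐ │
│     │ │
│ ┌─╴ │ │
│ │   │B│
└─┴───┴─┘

Counting cells with exactly 2 passages:
Total corridor cells: 10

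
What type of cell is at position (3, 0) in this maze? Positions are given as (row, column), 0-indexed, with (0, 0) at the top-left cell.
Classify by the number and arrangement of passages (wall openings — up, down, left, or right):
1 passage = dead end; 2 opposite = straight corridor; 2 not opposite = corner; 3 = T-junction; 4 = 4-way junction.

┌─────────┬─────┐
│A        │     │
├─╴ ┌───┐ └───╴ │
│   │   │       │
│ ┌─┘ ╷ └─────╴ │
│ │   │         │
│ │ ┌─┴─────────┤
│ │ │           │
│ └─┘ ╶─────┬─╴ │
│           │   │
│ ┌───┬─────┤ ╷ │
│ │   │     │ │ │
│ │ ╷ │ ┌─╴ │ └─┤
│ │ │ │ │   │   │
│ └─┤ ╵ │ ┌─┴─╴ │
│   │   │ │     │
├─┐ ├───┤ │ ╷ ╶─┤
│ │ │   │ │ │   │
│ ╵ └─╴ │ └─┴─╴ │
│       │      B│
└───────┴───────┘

Checking cell at (3, 0):
Number of passages: 2
Cell type: straight corridor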